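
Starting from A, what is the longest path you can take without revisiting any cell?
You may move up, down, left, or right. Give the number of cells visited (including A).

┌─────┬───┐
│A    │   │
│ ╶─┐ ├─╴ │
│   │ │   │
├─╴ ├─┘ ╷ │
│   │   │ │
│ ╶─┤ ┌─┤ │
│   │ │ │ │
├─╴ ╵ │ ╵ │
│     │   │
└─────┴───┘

Finding longest simple path using DFS:
Start: (0, 0)
Longest path visits 19 cells
Path: A → down → right → down → left → down → right → down → right → up → up → right → up → right → down → down → down → left → up

Solution:

┌─────┬───┐
│A    │   │
│ ╶─┐ ├─╴ │
│↳ ↓│ │↱ ↓│
├─╴ ├─┘ ╷ │
│↓ ↲│↱ ↑│↓│
│ ╶─┤ ┌─┤ │
│↳ ↓│↑│B│↓│
├─╴ ╵ │ ╵ │
│  ↳ ↑│↑ ↲│
└─────┴───┘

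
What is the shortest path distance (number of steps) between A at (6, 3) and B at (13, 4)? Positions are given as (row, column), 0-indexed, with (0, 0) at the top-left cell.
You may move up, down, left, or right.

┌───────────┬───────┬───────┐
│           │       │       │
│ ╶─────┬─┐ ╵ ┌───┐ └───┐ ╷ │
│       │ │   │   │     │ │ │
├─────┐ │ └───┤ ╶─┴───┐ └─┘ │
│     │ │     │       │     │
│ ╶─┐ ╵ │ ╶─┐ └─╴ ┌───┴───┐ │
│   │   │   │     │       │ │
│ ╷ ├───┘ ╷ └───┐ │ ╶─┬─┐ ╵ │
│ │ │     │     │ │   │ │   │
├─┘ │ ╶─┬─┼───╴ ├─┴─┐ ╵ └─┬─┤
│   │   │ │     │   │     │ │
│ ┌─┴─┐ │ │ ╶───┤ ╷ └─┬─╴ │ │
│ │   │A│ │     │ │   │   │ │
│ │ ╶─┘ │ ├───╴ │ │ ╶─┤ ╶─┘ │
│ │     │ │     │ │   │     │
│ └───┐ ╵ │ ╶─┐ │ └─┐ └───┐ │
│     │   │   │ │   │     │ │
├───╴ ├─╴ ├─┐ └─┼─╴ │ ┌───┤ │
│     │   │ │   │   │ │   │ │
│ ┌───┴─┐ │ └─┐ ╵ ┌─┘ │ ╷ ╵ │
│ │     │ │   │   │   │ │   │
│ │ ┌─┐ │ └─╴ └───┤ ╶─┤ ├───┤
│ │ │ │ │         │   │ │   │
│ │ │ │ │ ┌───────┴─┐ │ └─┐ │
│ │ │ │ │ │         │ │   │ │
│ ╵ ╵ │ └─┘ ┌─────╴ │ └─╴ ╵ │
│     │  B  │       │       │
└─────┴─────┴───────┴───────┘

Finding path from (6, 3) to (13, 4):
Path: (6,3) → (5,3) → (5,2) → (4,2) → (4,3) → (4,4) → (3,4) → (3,5) → (4,5) → (4,6) → (4,7) → (5,7) → (5,6) → (5,5) → (6,5) → (6,6) → (6,7) → (7,7) → (7,6) → (7,5) → (8,5) → (8,6) → (9,6) → (9,7) → (10,7) → (10,8) → (9,8) → (9,9) → (8,9) → (8,8) → (7,8) → (6,8) → (5,8) → (5,9) → (6,9) → (7,9) → (7,10) → (8,10) → (9,10) → (10,10) → (10,9) → (11,9) → (11,10) → (12,10) → (13,10) → (13,11) → (13,12) → (12,12) → (12,11) → (11,11) → (10,11) → (9,11) → (9,12) → (10,12) → (10,13) → (9,13) → (8,13) → (7,13) → (7,12) → (7,11) → (6,11) → (6,12) → (5,12) → (5,11) → (5,10) → (4,10) → (4,9) → (3,9) → (3,10) → (3,11) → (3,12) → (4,12) → (4,13) → (3,13) → (2,13) → (2,12) → (2,11) → (1,11) → (1,10) → (1,9) → (0,9) → (0,8) → (0,7) → (0,6) → (1,6) → (1,5) → (0,5) → (0,4) → (0,3) → (0,2) → (0,1) → (0,0) → (1,0) → (1,1) → (1,2) → (1,3) → (2,3) → (3,3) → (3,2) → (2,2) → (2,1) → (2,0) → (3,0) → (3,1) → (4,1) → (5,1) → (5,0) → (6,0) → (7,0) → (8,0) → (8,1) → (8,2) → (9,2) → (9,1) → (9,0) → (10,0) → (11,0) → (12,0) → (13,0) → (13,1) → (12,1) → (11,1) → (10,1) → (10,2) → (10,3) → (11,3) → (12,3) → (13,3) → (13,4)
Distance: 128 steps

Solution:

┌───────────┬───────┬───────┐
│↓ ← ← ← ← ↰│↓ ← ← ↰│       │
│ ╶─────┬─┐ ╵ ┌───┐ └───┐ ╷ │
│↳ → → ↓│ │↑ ↲│   │↑ ← ↰│ │ │
├─────┐ │ └───┤ ╶─┴───┐ └─┘ │
│↓ ← ↰│↓│     │       │↑ ← ↰│
│ ╶─┐ ╵ │ ╶─┐ └─╴ ┌───┴───┐ │
│↳ ↓│↑ ↲│↱ ↓│     │↱ → → ↓│↑│
│ ╷ ├───┘ ╷ └───┐ │ ╶─┬─┐ ╵ │
│ │↓│↱ → ↑│↳ → ↓│ │↑ ↰│ │↳ ↑│
├─┘ │ ╶─┬─┼───╴ ├─┴─┐ ╵ └─┬─┤
│↓ ↲│↑ ↰│ │↓ ← ↲│↱ ↓│↑ ← ↰│ │
│ ┌─┴─┐ │ │ ╶───┤ ╷ └─┬─╴ │ │
│↓│   │A│ │↳ → ↓│↑│↓  │↱ ↑│ │
│ │ ╶─┘ │ ├───╴ │ │ ╶─┤ ╶─┘ │
│↓│     │ │↓ ← ↲│↑│↳ ↓│↑ ← ↰│
│ └───┐ ╵ │ ╶─┐ │ └─┐ └───┐ │
│↳ → ↓│   │↳ ↓│ │↑ ↰│↓    │↑│
├───╴ ├─╴ ├─┐ └─┼─╴ │ ┌───┤ │
│↓ ← ↲│   │ │↳ ↓│↱ ↑│↓│↱ ↓│↑│
│ ┌───┴─┐ │ └─┐ ╵ ┌─┘ │ ╷ ╵ │
│↓│↱ → ↓│ │   │↳ ↑│↓ ↲│↑│↳ ↑│
│ │ ┌─┐ │ └─╴ └───┤ ╶─┤ ├───┤
│↓│↑│ │↓│         │↳ ↓│↑│   │
│ │ │ │ │ ┌───────┴─┐ │ └─┐ │
│↓│↑│ │↓│ │         │↓│↑ ↰│ │
│ ╵ ╵ │ └─┘ ┌─────╴ │ └─╴ ╵ │
│↳ ↑  │↳ B  │       │↳ → ↑  │
└─────┴─────┴───────┴───────┘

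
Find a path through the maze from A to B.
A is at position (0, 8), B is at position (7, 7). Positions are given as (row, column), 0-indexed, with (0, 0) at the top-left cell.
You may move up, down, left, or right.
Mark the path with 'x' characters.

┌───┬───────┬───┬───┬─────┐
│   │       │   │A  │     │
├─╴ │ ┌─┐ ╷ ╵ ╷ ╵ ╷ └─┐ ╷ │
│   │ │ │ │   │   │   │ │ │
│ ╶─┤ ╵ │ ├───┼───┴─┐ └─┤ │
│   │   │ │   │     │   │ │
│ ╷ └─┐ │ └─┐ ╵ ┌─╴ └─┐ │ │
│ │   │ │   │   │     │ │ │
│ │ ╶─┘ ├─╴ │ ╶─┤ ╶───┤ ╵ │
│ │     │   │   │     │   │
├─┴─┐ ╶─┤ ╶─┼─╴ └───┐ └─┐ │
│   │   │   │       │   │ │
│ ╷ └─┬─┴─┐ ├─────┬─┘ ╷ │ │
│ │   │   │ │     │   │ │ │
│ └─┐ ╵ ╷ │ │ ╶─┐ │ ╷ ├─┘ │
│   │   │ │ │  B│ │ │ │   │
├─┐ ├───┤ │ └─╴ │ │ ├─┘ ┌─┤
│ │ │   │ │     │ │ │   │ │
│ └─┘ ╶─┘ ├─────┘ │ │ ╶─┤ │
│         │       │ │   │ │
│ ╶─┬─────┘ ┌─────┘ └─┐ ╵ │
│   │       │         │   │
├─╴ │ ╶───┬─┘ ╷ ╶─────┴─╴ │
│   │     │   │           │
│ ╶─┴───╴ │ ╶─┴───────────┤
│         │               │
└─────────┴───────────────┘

Finding the shortest path from (0, 8) to (7, 7):
Path length: 22 steps
Directions: down → left → up → left → down → left → up → left → down → down → down → right → down → left → down → right → down → down → down → right → right → up

Solution:

┌───┬───────┬───┬───┬─────┐
│   │    x x│x x│A  │     │
├─╴ │ ┌─┐ ╷ ╵ ╷ ╵ ╷ └─┐ ╷ │
│   │ │ │x│x x│x x│   │ │ │
│ ╶─┤ ╵ │ ├───┼───┴─┐ └─┤ │
│   │   │x│   │     │   │ │
│ ╷ └─┐ │ └─┐ ╵ ┌─╴ └─┐ │ │
│ │   │ │x x│   │     │ │ │
│ │ ╶─┘ ├─╴ │ ╶─┤ ╶───┤ ╵ │
│ │     │x x│   │     │   │
├─┴─┐ ╶─┤ ╶─┼─╴ └───┐ └─┐ │
│   │   │x x│       │   │ │
│ ╷ └─┬─┴─┐ ├─────┬─┘ ╷ │ │
│ │   │   │x│     │   │ │ │
│ └─┐ ╵ ╷ │ │ ╶─┐ │ ╷ ├─┘ │
│   │   │ │x│  B│ │ │ │   │
├─┐ ├───┤ │ └─╴ │ │ ├─┘ ┌─┤
│ │ │   │ │x x x│ │ │   │ │
│ └─┘ ╶─┘ ├─────┘ │ │ ╶─┤ │
│         │       │ │   │ │
│ ╶─┬─────┘ ┌─────┘ └─┐ ╵ │
│   │       │         │   │
├─╴ │ ╶───┬─┘ ╷ ╶─────┴─╴ │
│   │     │   │           │
│ ╶─┴───╴ │ ╶─┴───────────┤
│         │               │
└─────────┴───────────────┘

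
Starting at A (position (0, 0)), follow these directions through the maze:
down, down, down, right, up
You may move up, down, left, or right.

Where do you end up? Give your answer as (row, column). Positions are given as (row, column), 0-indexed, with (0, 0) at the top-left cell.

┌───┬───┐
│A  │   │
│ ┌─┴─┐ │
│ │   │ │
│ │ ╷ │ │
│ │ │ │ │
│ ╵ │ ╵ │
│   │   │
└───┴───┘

Following directions step by step:
Start: (0, 0)
  down: (0, 0) → (1, 0)
  down: (1, 0) → (2, 0)
  down: (2, 0) → (3, 0)
  right: (3, 0) → (3, 1)
  up: (3, 1) → (2, 1)
Final position: (2, 1)

Path taken:

┌───┬───┐
│A  │   │
│ ┌─┴─┐ │
│↓│   │ │
│ │ ╷ │ │
│↓│B│ │ │
│ ╵ │ ╵ │
│↳ ↑│   │
└───┴───┘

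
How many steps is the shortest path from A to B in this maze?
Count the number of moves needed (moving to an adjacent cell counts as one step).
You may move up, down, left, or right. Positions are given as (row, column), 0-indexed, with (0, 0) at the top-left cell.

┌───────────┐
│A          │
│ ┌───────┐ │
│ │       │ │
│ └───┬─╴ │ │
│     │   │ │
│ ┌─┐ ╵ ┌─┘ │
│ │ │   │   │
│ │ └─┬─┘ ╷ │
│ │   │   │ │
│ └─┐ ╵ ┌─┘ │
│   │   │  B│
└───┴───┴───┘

Using BFS to find shortest path:
Start: (0, 0), End: (5, 5)
Path found:
(0,0) → (0,1) → (0,2) → (0,3) → (0,4) → (0,5) → (1,5) → (2,5) → (3,5) → (4,5) → (5,5)
Number of steps: 10

Solution:

┌───────────┐
│A → → → → ↓│
│ ┌───────┐ │
│ │       │↓│
│ └───┬─╴ │ │
│     │   │↓│
│ ┌─┐ ╵ ┌─┘ │
│ │ │   │  ↓│
│ │ └─┬─┘ ╷ │
│ │   │   │↓│
│ └─┐ ╵ ┌─┘ │
│   │   │  B│
└───┴───┴───┘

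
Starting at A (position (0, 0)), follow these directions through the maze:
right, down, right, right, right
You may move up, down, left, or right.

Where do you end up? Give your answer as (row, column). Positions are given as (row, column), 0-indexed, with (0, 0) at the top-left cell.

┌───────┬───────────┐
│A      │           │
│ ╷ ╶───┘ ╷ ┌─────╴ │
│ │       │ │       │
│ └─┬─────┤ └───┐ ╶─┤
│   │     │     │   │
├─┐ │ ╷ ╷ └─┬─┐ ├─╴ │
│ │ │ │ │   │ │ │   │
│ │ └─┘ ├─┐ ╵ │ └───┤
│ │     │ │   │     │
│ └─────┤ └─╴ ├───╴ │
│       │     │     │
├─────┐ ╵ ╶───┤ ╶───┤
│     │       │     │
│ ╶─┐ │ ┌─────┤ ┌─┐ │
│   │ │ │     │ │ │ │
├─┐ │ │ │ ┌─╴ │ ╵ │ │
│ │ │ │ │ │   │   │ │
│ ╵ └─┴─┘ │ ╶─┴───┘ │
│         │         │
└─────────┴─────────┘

Following directions step by step:
Start: (0, 0)
  right: (0, 0) → (0, 1)
  down: (0, 1) → (1, 1)
  right: (1, 1) → (1, 2)
  right: (1, 2) → (1, 3)
  right: (1, 3) → (1, 4)
Final position: (1, 4)

Path taken:

┌───────┬───────────┐
│A ↓    │           │
│ ╷ ╶───┘ ╷ ┌─────╴ │
│ │↳ → → B│ │       │
│ └─┬─────┤ └───┐ ╶─┤
│   │     │     │   │
├─┐ │ ╷ ╷ └─┬─┐ ├─╴ │
│ │ │ │ │   │ │ │   │
│ │ └─┘ ├─┐ ╵ │ └───┤
│ │     │ │   │     │
│ └─────┤ └─╴ ├───╴ │
│       │     │     │
├─────┐ ╵ ╶───┤ ╶───┤
│     │       │     │
│ ╶─┐ │ ┌─────┤ ┌─┐ │
│   │ │ │     │ │ │ │
├─┐ │ │ │ ┌─╴ │ ╵ │ │
│ │ │ │ │ │   │   │ │
│ ╵ └─┴─┘ │ ╶─┴───┘ │
│         │         │
└─────────┴─────────┘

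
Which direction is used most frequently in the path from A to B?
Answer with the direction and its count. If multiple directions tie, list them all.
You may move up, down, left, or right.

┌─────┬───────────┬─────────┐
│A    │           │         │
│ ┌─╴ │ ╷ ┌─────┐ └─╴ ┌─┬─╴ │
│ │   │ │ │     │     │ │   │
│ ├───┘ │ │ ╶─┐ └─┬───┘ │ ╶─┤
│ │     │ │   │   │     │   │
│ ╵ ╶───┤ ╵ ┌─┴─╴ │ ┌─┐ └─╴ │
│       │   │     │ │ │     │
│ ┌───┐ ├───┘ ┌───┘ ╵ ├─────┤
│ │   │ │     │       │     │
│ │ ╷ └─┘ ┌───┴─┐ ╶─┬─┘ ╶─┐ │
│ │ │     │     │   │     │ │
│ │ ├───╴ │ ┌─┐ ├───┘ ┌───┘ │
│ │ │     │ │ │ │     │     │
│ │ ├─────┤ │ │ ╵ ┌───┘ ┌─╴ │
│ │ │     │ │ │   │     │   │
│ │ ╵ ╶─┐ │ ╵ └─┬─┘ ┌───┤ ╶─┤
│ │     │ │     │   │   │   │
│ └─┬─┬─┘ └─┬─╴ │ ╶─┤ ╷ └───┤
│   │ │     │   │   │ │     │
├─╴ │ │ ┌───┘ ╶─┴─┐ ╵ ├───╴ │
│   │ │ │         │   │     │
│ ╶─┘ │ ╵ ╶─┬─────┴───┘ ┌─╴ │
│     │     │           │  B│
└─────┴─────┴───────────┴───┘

Directions: down, down, down, right, up, right, right, up, up, right, down, down, down, right, up, up, right, right, down, right, down, left, left, down, left, left, down, left, left, up, left, down, down, down, down, right, up, right, right, down, down, left, down, down, right, up, right, right, up, right, up, left, left, up, up, up, right, right, down, down, right, up, right, right, up, right, up, right, right, down, down, left, left, down, left, left, down, left, down, right, down, right, up, up, right, down, right, right, down, down
Counts: {'down': 29, 'right': 28, 'up': 18, 'left': 15}
Most common: down (29 times)

Solution:

┌─────┬───────────┬─────────┐
│A    │↱ ↓        │         │
│ ┌─╴ │ ╷ ┌─────┐ └─╴ ┌─┬─╴ │
│↓│   │↑│↓│↱ → ↓│     │ │   │
│ ├───┘ │ │ ╶─┐ └─┬───┘ │ ╶─┤
│↓│↱ → ↑│↓│↑  │↳ ↓│     │   │
│ ╵ ╶───┤ ╵ ┌─┴─╴ │ ┌─┐ └─╴ │
│↳ ↑    │↳ ↑│↓ ← ↲│ │ │     │
│ ┌───┐ ├───┘ ┌───┘ ╵ ├─────┤
│ │↓ ↰│ │↓ ← ↲│       │↱ → ↓│
│ │ ╷ └─┘ ┌───┴─┐ ╶─┬─┘ ╶─┐ │
│ │↓│↑ ← ↲│↱ → ↓│   │↱ ↑  │↓│
│ │ ├───╴ │ ┌─┐ ├───┘ ┌───┘ │
│ │↓│     │↑│ │↓│↱ → ↑│↓ ← ↲│
│ │ ├─────┤ │ │ ╵ ┌───┘ ┌─╴ │
│ │↓│↱ → ↓│↑│ │↳ ↑│↓ ← ↲│   │
│ │ ╵ ╶─┐ │ ╵ └─┬─┘ ┌───┤ ╶─┤
│ │↳ ↑  │↓│↑ ← ↰│↓ ↲│↱ ↓│   │
│ └─┬─┬─┘ └─┬─╴ │ ╶─┤ ╷ └───┤
│   │ │↓ ↲  │↱ ↑│↳ ↓│↑│↳ → ↓│
├─╴ │ │ ┌───┘ ╶─┴─┐ ╵ ├───╴ │
│   │ │↓│↱ → ↑    │↳ ↑│    ↓│
│ ╶─┘ │ ╵ ╶─┬─────┴───┘ ┌─╴ │
│     │↳ ↑  │           │  B│
└─────┴─────┴───────────┴───┘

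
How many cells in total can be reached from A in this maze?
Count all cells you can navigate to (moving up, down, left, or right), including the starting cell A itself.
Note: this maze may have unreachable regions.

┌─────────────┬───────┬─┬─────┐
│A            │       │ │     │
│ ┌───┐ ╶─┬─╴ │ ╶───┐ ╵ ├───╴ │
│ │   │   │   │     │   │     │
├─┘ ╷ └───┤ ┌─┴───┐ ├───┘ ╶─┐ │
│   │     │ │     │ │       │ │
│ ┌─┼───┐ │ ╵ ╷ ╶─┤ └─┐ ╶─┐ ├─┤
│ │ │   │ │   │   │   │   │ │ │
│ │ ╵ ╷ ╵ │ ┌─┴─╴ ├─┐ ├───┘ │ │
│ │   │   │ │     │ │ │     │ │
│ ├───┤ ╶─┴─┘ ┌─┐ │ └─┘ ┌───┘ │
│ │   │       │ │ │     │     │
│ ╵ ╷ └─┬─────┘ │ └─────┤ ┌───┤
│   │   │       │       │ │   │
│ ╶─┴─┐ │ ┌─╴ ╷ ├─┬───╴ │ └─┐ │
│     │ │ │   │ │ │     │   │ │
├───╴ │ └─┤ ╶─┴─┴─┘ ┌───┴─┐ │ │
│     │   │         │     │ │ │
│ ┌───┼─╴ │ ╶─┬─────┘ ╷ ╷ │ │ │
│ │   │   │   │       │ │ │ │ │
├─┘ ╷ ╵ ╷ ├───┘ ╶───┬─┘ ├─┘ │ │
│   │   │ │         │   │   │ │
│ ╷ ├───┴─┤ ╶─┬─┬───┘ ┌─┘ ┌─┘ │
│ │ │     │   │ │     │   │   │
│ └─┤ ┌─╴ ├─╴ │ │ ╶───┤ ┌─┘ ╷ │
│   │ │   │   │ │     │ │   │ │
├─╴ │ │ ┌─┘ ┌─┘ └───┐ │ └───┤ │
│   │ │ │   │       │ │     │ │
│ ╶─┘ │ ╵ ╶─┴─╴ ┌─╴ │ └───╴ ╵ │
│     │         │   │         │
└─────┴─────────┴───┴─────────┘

Using BFS/flood-fill to find all reachable cells from A:
Maze size: 15 × 15 = 225 total cells
36 cell(s) are walled off and cannot be reached from A.
Reachable cells: 189

Reachable region (· marks reachable cells):

┌─────────────┬───────┬─┬─────┐
│A · · · · · ·│       │ │     │
│ ┌───┐ ╶─┬─╴ │ ╶───┐ ╵ ├───╴ │
│·│· ·│· ·│· ·│     │   │     │
├─┘ ╷ └───┤ ┌─┴───┐ ├───┘ ╶─┐ │
│· ·│· · ·│·│· · ·│ │       │ │
│ ┌─┼───┐ │ ╵ ╷ ╶─┤ └─┐ ╶─┐ ├─┤
│·│·│· ·│·│· ·│· ·│   │   │ │·│
│ │ ╵ ╷ ╵ │ ┌─┴─╴ ├─┐ ├───┘ │ │
│·│· ·│· ·│·│· · ·│ │ │     │·│
│ ├───┤ ╶─┴─┘ ┌─┐ │ └─┘ ┌───┘ │
│·│· ·│· · · ·│·│·│     │· · ·│
│ ╵ ╷ └─┬─────┘ │ └─────┤ ┌───┤
│· ·│· ·│· · · ·│· · · ·│·│· ·│
│ ╶─┴─┐ │ ┌─╴ ╷ ├─┬───╴ │ └─┐ │
│· · ·│·│·│· ·│·│ │· · ·│· ·│·│
├───╴ │ └─┤ ╶─┴─┴─┘ ┌───┴─┐ │ │
│· · ·│· ·│· · · · ·│· · ·│·│·│
│ ┌───┼─╴ │ ╶─┬─────┘ ╷ ╷ │ │ │
│·│· ·│· ·│· ·│· · · ·│·│·│·│·│
├─┘ ╷ ╵ ╷ ├───┘ ╶───┬─┘ ├─┘ │ │
│· ·│· ·│·│· · · · ·│· ·│· ·│·│
│ ╷ ├───┴─┤ ╶─┬─┬───┘ ┌─┘ ┌─┘ │
│·│·│· · ·│· ·│·│· · ·│· ·│· ·│
│ └─┤ ┌─╴ ├─╴ │ │ ╶───┤ ┌─┘ ╷ │
│· ·│·│· ·│· ·│·│· · ·│·│· ·│·│
├─╴ │ │ ┌─┘ ┌─┘ └───┐ │ └───┤ │
│· ·│·│·│· ·│· · · ·│·│· · ·│·│
│ ╶─┘ │ ╵ ╶─┴─╴ ┌─╴ │ └───╴ ╵ │
│· · ·│· · · · ·│· ·│· · · · ·│
└─────┴─────────┴───┴─────────┘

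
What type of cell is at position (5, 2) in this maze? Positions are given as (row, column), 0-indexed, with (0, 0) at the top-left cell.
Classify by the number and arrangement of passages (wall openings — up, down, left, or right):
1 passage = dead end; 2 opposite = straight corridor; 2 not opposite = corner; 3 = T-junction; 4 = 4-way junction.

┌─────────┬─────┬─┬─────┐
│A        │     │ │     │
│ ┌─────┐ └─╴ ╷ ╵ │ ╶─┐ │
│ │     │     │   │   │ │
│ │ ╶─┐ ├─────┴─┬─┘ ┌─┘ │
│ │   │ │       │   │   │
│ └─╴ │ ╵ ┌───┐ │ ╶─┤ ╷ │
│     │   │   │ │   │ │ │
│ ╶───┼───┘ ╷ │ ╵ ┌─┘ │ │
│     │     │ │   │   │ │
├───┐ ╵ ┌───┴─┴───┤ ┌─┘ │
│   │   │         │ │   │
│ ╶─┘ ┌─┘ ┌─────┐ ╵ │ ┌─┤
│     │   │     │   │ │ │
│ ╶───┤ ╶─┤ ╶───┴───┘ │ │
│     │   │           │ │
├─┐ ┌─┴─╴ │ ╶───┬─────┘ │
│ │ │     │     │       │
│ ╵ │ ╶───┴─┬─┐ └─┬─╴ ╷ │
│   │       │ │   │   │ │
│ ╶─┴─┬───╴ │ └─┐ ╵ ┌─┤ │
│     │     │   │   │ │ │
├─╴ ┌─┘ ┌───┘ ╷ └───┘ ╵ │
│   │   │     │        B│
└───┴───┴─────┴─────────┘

Checking cell at (5, 2):
Number of passages: 3
Cell type: T-junction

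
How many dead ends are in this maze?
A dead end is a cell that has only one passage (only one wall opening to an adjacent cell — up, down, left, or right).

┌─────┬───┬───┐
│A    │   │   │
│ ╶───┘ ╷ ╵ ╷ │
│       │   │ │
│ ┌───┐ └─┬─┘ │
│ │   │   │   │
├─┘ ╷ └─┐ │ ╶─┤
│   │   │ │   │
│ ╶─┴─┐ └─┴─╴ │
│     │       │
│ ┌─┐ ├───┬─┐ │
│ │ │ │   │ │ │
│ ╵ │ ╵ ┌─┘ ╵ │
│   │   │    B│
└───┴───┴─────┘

Checking each cell for number of passages:

Dead ends found at positions:
  (0, 2)
  (2, 0)
  (3, 4)
  (5, 1)
  (5, 4)
  (5, 5)
  (6, 4)
Total dead ends: 7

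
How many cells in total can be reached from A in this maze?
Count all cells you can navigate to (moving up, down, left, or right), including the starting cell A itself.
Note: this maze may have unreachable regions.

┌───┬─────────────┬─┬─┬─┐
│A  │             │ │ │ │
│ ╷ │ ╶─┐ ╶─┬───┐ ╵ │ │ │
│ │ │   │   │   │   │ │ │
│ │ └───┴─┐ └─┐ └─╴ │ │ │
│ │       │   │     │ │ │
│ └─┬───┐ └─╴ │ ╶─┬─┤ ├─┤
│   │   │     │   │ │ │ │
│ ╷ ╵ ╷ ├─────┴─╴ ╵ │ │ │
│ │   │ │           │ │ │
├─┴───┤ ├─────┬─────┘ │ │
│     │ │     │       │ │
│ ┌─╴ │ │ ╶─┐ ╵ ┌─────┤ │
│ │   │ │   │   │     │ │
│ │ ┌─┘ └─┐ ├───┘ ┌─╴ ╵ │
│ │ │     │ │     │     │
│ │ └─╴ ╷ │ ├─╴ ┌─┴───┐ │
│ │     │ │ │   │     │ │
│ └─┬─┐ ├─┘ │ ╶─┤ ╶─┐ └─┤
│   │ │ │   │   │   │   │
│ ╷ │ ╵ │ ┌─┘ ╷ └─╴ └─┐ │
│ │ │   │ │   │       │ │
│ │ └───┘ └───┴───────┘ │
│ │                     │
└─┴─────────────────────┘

Using BFS/flood-fill to find all reachable cells from A:
Maze size: 12 × 12 = 144 total cells
3 cell(s) are walled off and cannot be reached from A.
Reachable cells: 141

Reachable region (· marks reachable cells):

┌───┬─────────────┬─┬─┬─┐
│A ·│· · · · · · ·│·│·│ │
│ ╷ │ ╶─┐ ╶─┬───┐ ╵ │ │ │
│·│·│· ·│· ·│· ·│· ·│·│ │
│ │ └───┴─┐ └─┐ └─╴ │ │ │
│·│· · · ·│· ·│· · ·│·│ │
│ └─┬───┐ └─╴ │ ╶─┬─┤ ├─┤
│· ·│· ·│· · ·│· ·│·│·│·│
│ ╷ ╵ ╷ ├─────┴─╴ ╵ │ │ │
│·│· ·│·│· · · · · ·│·│·│
├─┴───┤ ├─────┬─────┘ │ │
│· · ·│·│· · ·│· · · ·│·│
│ ┌─╴ │ │ ╶─┐ ╵ ┌─────┤ │
│·│· ·│·│· ·│· ·│· · ·│·│
│ │ ┌─┘ └─┐ ├───┘ ┌─╴ ╵ │
│·│·│· · ·│·│· · ·│· · ·│
│ │ └─╴ ╷ │ ├─╴ ┌─┴───┐ │
│·│· · ·│·│·│· ·│· · ·│·│
│ └─┬─┐ ├─┘ │ ╶─┤ ╶─┐ └─┤
│· ·│·│·│· ·│· ·│· ·│· ·│
│ ╷ │ ╵ │ ┌─┘ ╷ └─╴ └─┐ │
│·│·│· ·│·│· ·│· · · ·│·│
│ │ └───┘ └───┴───────┘ │
│·│· · · · · · · · · · ·│
└─┴─────────────────────┘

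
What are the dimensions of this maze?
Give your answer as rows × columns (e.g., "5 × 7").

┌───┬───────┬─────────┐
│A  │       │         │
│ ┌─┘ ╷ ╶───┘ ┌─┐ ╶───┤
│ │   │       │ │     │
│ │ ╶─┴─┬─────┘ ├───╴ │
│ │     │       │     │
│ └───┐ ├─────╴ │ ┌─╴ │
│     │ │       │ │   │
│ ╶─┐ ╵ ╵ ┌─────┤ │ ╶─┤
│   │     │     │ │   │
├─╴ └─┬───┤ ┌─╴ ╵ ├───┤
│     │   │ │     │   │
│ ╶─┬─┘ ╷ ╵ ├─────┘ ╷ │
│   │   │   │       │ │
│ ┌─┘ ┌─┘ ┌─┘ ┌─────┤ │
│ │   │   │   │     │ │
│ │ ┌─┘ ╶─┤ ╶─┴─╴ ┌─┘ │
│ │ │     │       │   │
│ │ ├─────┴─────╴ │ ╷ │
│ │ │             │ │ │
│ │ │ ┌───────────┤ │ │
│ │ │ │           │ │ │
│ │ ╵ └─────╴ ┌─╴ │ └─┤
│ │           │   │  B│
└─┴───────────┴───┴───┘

Counting the maze dimensions:
Rows (vertical): 12
Columns (horizontal): 11
Dimensions: 12 × 11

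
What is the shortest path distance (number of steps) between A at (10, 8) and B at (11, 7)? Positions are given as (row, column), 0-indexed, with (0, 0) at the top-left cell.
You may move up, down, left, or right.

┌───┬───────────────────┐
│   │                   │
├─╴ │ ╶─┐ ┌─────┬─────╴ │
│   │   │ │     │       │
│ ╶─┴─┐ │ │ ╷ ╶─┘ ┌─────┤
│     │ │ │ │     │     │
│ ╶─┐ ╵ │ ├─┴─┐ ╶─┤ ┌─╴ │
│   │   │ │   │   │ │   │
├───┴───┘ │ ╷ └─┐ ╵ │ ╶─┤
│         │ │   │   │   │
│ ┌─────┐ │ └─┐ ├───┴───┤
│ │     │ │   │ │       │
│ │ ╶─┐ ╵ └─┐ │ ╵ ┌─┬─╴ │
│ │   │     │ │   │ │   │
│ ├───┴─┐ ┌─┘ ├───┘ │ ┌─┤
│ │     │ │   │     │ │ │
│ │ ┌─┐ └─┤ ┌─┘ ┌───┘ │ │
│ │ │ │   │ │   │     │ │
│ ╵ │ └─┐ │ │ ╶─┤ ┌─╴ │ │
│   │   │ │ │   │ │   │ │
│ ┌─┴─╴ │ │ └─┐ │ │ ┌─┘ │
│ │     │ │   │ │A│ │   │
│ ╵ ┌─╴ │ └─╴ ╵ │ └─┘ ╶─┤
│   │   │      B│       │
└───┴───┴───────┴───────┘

Finding path from (10, 8) to (11, 7):
Path: (10,8) → (9,8) → (8,8) → (8,9) → (8,10) → (7,10) → (6,10) → (6,11) → (5,11) → (5,10) → (5,9) → (5,8) → (6,8) → (6,7) → (5,7) → (4,7) → (4,6) → (3,6) → (3,5) → (4,5) → (5,5) → (5,6) → (6,6) → (7,6) → (7,5) → (8,5) → (9,5) → (10,5) → (10,6) → (11,6) → (11,7)
Distance: 30 steps

Solution:

┌───┬───────────────────┐
│   │                   │
├─╴ │ ╶─┐ ┌─────┬─────╴ │
│   │   │ │     │       │
│ ╶─┴─┐ │ │ ╷ ╶─┘ ┌─────┤
│     │ │ │ │     │     │
│ ╶─┐ ╵ │ ├─┴─┐ ╶─┤ ┌─╴ │
│   │   │ │↓ ↰│   │ │   │
├───┴───┘ │ ╷ └─┐ ╵ │ ╶─┤
│         │↓│↑ ↰│   │   │
│ ┌─────┐ │ └─┐ ├───┴───┤
│ │     │ │↳ ↓│↑│↓ ← ← ↰│
│ │ ╶─┐ ╵ └─┐ │ ╵ ┌─┬─╴ │
│ │   │     │↓│↑ ↲│ │↱ ↑│
│ ├───┴─┐ ┌─┘ ├───┘ │ ┌─┤
│ │     │ │↓ ↲│     │↑│ │
│ │ ┌─┐ └─┤ ┌─┘ ┌───┘ │ │
│ │ │ │   │↓│   │↱ → ↑│ │
│ ╵ │ └─┐ │ │ ╶─┤ ┌─╴ │ │
│   │   │ │↓│   │↑│   │ │
│ ┌─┴─╴ │ │ └─┐ │ │ ┌─┘ │
│ │     │ │↳ ↓│ │A│ │   │
│ ╵ ┌─╴ │ └─╴ ╵ │ └─┘ ╶─┤
│   │   │    ↳ B│       │
└───┴───┴───────┴───────┘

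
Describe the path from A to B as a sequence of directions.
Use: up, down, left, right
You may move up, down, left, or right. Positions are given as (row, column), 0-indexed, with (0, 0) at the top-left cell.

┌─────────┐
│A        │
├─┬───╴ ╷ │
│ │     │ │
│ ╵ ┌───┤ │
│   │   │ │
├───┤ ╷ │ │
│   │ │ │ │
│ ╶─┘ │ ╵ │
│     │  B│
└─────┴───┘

Finding the path and converting it to directions:
Path through cells: (0,0) → (0,1) → (0,2) → (0,3) → (0,4) → (1,4) → (2,4) → (3,4) → (4,4)
Directions: right, right, right, right, down, down, down, down

Solution:

┌─────────┐
│A → → → ↓│
├─┬───╴ ╷ │
│ │     │↓│
│ ╵ ┌───┤ │
│   │   │↓│
├───┤ ╷ │ │
│   │ │ │↓│
│ ╶─┘ │ ╵ │
│     │  B│
└─────┴───┘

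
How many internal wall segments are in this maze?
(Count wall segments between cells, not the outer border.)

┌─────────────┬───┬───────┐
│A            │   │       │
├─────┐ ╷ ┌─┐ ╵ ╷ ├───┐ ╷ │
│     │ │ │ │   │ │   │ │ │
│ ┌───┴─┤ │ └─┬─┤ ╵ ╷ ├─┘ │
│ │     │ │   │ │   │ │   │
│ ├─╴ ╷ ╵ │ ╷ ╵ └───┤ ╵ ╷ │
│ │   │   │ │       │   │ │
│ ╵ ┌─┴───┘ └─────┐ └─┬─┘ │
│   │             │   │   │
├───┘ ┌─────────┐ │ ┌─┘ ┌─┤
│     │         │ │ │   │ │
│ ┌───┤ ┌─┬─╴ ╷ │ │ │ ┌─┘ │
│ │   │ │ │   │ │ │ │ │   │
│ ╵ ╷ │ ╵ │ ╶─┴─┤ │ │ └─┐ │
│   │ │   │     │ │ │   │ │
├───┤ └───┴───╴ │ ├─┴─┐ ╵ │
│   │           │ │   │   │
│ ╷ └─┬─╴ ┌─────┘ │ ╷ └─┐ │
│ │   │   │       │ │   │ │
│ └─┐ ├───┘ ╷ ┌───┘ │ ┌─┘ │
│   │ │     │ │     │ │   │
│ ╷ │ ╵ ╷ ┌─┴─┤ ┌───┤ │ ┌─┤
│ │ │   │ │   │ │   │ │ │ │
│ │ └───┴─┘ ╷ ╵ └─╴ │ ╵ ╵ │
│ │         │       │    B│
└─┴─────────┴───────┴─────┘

Counting internal wall segments:
Total internal walls: 144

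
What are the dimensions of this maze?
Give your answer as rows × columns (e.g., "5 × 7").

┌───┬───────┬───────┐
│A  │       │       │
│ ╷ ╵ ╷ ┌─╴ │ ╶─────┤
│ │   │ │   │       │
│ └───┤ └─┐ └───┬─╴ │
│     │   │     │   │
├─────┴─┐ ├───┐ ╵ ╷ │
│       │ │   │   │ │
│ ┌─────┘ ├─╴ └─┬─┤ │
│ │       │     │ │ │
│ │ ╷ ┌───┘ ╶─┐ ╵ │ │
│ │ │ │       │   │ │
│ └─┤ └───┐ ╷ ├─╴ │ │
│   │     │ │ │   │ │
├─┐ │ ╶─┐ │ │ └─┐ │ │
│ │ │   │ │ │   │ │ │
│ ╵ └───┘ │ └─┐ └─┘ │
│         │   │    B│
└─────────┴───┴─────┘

Counting the maze dimensions:
Rows (vertical): 9
Columns (horizontal): 10
Dimensions: 9 × 10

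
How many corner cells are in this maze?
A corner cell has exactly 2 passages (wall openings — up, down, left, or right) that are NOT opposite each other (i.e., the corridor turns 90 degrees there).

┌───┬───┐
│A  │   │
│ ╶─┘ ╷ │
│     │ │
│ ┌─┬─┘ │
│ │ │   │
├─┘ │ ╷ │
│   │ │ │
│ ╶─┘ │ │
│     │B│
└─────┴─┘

Counting corner cells (2 non-opposite passages):
Total corners: 9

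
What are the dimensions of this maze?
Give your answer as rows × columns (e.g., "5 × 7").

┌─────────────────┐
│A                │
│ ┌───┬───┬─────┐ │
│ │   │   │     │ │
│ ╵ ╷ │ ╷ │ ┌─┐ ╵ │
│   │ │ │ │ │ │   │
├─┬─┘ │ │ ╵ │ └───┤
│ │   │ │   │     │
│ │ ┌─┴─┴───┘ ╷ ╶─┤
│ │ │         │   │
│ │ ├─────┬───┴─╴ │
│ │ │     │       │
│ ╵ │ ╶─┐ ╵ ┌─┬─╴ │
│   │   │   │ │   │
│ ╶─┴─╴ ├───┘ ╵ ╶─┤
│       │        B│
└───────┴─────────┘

Counting the maze dimensions:
Rows (vertical): 8
Columns (horizontal): 9
Dimensions: 8 × 9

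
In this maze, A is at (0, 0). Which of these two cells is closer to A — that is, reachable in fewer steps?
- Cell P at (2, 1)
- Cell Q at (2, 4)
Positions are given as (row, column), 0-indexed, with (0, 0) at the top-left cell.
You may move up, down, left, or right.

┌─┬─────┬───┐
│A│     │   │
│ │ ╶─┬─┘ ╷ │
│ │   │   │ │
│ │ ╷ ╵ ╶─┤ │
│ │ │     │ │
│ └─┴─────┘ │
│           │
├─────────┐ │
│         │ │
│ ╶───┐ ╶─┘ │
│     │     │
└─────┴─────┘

Shortest path A → P at (2, 1): 19 steps
Shortest path A → Q at (2, 4): 16 steps

Q is closer (16 steps vs 19 steps).

Path to P:

┌─┬─────┬───┐
│A│     │↓ ↰│
│ │ ╶─┬─┘ ╷ │
│↓│↓ ↰│↓ ↲│↑│
│ │ ╷ ╵ ╶─┤ │
│↓│P│↑ ↲  │↑│
│ └─┴─────┘ │
│↳ → → → → ↑│
├─────────┐ │
│         │ │
│ ╶───┐ ╶─┘ │
│     │     │
└─────┴─────┘

Path to Q:

┌─┬─────┬───┐
│A│     │↓ ↰│
│ │ ╶─┬─┘ ╷ │
│↓│   │↓ ↲│↑│
│ │ ╷ ╵ ╶─┤ │
│↓│ │  ↳ Q│↑│
│ └─┴─────┘ │
│↳ → → → → ↑│
├─────────┐ │
│         │ │
│ ╶───┐ ╶─┘ │
│     │     │
└─────┴─────┘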